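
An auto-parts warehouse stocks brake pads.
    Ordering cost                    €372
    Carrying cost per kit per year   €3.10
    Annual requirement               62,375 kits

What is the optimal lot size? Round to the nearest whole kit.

3,869 kits

2DS/H = 2·62,375·372/3.1 = 14,970,000.00
EOQ = √14,970,000.00 ≈ 3,869.11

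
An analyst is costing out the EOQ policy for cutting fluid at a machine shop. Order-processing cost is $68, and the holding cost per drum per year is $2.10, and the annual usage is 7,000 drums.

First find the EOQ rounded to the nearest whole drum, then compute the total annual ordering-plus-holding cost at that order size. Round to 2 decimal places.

EOQ = √(2DS/H) = √(2 × 7,000 × 68 / 2.1)
    = √(453,333.33) ≈ 673.30 → Q = 673 drums
Ordering: D/Q × S = 7,000/673 × $68 = $707.28
Holding:  Q/2 × H = 673/2 × $2.1 = $706.65
Total = $707.28 + $706.65 = $1,413.93

$1,413.93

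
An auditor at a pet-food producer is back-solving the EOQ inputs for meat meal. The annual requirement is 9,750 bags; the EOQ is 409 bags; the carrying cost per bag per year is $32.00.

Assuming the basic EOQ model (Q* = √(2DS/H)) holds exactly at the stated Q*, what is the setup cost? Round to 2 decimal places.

$274.51

EOQ relation: Q² = 2DS/H, so rearrange for the unknown.
S = Q²H / (2D) = 409² × 32 / (2 × 9,750) = 274.5124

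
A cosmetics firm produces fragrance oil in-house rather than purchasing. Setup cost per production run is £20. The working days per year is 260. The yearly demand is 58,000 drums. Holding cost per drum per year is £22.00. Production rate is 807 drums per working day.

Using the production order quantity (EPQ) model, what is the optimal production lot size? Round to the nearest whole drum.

382 drums

Daily demand d = 58,000/260 = 223.077; p = 807; 1 − d/p = 0.72357
EPQ = √(2DS / (H(1 − d/p)))
    = √(2 × 58,000 × 20 / (22 × 0.72357)) ≈ 381.76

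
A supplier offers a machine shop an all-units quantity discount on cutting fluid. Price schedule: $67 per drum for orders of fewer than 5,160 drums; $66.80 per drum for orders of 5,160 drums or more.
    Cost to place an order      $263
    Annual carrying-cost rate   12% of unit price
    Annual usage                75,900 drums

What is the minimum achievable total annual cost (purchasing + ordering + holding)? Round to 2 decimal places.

$5,094,669.83

H₁ = 12%×$67 = $8.0400;  H₂ = 12%×$66.80 = $8.0160
EOQ₁ = √(2×75,900×263/8.0400) = 2,228.36  (< 5,160, feasible at tier 1)
EOQ₂ = √(2×75,900×263/8.0160) = 2,231.70  (< 5,160 → use Q = 5,160 at tier-2 price)
TC(tier 1 (EOQ₁), Q≈2,228.4) = $5,103,216.03
TC(tier 2, Q≈5,160.0) = $5,094,669.83
Minimum at tier 2: $5,094,669.83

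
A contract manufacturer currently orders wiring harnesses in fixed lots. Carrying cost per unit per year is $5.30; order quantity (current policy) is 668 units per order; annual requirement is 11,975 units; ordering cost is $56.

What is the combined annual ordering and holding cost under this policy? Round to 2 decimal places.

$2,774.09

Ordering: D/Q × S = 11,975/668 × $56 = $1,003.89
Holding:  Q/2 × H = 668/2 × $5.3 = $1,770.20
Total = $1,003.89 + $1,770.20 = $2,774.09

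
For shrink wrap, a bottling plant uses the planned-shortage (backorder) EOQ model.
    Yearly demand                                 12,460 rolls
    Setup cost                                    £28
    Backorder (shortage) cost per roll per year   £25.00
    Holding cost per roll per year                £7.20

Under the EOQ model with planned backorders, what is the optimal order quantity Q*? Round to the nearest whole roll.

353 rolls

Q* = √(2DS/H) · √((H + b)/b)
   = √(2 × 12,460 × 28 / 7.2) · √((7.2 + 25) / 25)
   = 311.305 × 1.1349 ≈ 353.30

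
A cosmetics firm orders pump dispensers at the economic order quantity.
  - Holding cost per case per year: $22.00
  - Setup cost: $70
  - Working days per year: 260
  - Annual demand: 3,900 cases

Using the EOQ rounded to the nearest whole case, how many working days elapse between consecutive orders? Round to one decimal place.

10.5 days

EOQ = √(2DS/H) = √(2 × 3,900 × 70 / 22)
    = √(24,818.18) ≈ 157.54 → Q = 158 cases
Days between orders = 260 / (D/Q) = 260 / 24.684 ≈ 10.533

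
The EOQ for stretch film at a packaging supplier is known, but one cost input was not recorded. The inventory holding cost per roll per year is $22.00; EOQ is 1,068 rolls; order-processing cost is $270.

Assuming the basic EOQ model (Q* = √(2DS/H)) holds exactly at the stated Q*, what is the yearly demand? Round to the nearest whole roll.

46,470 rolls per year

EOQ relation: Q² = 2DS/H, so rearrange for the unknown.
D = Q²H / (2S) = 1,068² × 22 / (2 × 270) = 46,469.87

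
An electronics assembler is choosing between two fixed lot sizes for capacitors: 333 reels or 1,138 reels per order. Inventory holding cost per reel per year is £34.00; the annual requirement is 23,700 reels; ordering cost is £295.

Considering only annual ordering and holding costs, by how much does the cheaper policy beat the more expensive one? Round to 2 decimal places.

£1,166.82

Annual cost at Q: ordering D·S/Q plus holding Q·H/2.
TC(333) = (23,700/333)×295 + (333/2)×34 = £26,656.50
TC(1,138) = (23,700/1,138)×295 + (1,138/2)×34 = £25,489.67
|ΔTC| = |£26,656.50 − £25,489.67| = £1,166.82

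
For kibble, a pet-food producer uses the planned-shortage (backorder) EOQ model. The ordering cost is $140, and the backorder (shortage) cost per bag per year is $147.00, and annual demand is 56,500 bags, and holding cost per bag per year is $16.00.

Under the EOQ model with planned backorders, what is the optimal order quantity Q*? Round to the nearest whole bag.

Q* = √(2DS/H) · √((H + b)/b)
   = √(2 × 56,500 × 140 / 16) · √((16 + 147) / 147)
   = 994.359 × 1.0530 ≈ 1,047.08

1,047 bags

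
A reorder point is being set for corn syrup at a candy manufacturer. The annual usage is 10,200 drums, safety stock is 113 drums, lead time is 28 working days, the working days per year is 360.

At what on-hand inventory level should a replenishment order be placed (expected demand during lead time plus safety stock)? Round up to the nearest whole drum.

Daily demand d = 10,200 / 360 = 28.333 drums/day
Demand during lead time = 28.333 × 28 = 793.33
Reorder point = 793.33 + 113 = 906.33 → round up

907 drums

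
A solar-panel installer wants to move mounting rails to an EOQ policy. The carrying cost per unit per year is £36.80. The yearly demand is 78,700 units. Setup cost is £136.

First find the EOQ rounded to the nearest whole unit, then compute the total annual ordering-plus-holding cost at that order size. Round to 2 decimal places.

2DS/H = 2·78,700·136/36.8 = 581,695.65
EOQ = √581,695.65 ≈ 762.69 → Q = 763 units
Annual ordering cost = (D/Q)·S = (78,700/763) × 136 = £14,027.79
Annual holding cost  = (Q/2)·H = (763/2) × 36.8 = £14,039.20
Total = £14,027.79 + £14,039.20 = £28,066.99

£28,066.99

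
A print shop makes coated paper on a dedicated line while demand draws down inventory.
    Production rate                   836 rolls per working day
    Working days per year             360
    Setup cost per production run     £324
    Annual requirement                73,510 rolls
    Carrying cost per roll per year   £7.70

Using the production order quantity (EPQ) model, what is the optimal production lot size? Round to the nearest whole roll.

d = 73,510/360 = 204.1944 rolls/day;  effective holding cost H(1 − d/p) = 7.7·(1 − 204.1944/836) = 5.81926
Q* = √(2DS / H_eff) = √(2·73,510·324 / 5.81926) ≈ 2,861.06

2,861 rolls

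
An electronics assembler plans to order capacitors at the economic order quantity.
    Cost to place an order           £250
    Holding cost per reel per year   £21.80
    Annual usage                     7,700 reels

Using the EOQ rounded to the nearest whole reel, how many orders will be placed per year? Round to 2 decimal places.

Q* = √(2·D·S / H) = √(2·7,700·250 / 21.8) = √176,605.5 ≈ 420.24 → Q = 420
N = D/Q = 7,700/420 ≈ 18.333 orders/yr

18.33 orders per year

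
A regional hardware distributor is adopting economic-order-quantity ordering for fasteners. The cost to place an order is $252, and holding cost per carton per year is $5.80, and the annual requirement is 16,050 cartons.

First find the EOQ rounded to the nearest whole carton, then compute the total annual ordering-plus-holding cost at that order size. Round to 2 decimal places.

$6,849.62

Optimal lot size Q* = (2 × 16,050 × $252 / $5.8)^½ ≈ 1,180.97 → Q = 1,181 cartons
Annual ordering cost = (D/Q)·S = (16,050/1,181) × 252 = $3,424.72
Annual holding cost  = (Q/2)·H = (1,181/2) × 5.8 = $3,424.90
Total = $3,424.72 + $3,424.90 = $6,849.62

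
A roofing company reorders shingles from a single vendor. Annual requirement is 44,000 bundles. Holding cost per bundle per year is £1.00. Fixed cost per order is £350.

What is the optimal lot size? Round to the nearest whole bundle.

EOQ = √(2DS/H) = √(2 × 44,000 × 350 / 1)
    = √(30,800,000.00) ≈ 5,549.77

5,550 bundles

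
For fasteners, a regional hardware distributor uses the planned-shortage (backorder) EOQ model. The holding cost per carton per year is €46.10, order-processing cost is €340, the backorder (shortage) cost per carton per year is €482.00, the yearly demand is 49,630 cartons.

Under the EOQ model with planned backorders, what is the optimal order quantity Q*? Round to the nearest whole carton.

896 cartons

Basic EOQ = √(2·49,630·340/46.1) = 855.611
Backorder adjustment √((H+b)/b) = √((46.1+482)/482) = 1.0467
Q* = 855.611 × 1.0467 ≈ 895.59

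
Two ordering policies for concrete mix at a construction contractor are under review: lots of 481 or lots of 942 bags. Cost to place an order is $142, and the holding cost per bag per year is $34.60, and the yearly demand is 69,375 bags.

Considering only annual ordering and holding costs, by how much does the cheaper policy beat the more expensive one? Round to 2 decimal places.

For each Q, cost = (D/Q)·S + (Q/2)·H.
TC(481) = (69,375/481)×142 + (481/2)×34.6 = $28,802.07
TC(942) = (69,375/942)×142 + (942/2)×34.6 = $26,754.40
|ΔTC| = |$28,802.07 − $26,754.40| = $2,047.67

$2,047.67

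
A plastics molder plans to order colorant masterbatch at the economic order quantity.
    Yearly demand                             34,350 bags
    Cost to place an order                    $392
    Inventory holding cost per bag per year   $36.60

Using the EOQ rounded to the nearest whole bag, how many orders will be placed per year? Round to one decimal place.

Q* = √(2·D·S / H) = √(2·34,350·392 / 36.6) = √735,803.3 ≈ 857.79 → Q = 858
Orders per year = D/Q = 34,350 / 858 = 40.035

40.0 orders per year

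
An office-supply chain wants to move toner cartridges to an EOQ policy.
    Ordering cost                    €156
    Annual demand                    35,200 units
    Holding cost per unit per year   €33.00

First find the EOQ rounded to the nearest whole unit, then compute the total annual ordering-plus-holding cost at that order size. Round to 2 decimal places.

€19,037.31

Optimal lot size Q* = (2 × 35,200 × €156 / €33)^½ ≈ 576.89 → Q = 577 units
Annual ordering cost = (D/Q)·S = (35,200/577) × 156 = €9,516.81
Annual holding cost  = (Q/2)·H = (577/2) × 33 = €9,520.50
Total = €9,516.81 + €9,520.50 = €19,037.31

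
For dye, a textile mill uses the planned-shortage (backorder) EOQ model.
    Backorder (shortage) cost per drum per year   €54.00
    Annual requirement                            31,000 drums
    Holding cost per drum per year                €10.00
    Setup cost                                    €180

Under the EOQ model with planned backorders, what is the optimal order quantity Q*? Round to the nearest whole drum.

1,150 drums

Basic EOQ = √(2·31,000·180/10) = 1,056.409
Backorder adjustment √((H+b)/b) = √((10+54)/54) = 1.0887
Q* = 1,056.409 × 1.0887 ≈ 1,150.07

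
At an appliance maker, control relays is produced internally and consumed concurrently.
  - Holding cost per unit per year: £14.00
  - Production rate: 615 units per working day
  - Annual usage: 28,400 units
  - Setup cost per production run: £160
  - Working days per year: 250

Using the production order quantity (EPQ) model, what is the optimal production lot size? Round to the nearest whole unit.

892 units

d = 28,400/250 = 113.6000 units/day;  effective holding cost H(1 − d/p) = 14·(1 − 113.6000/615) = 11.41398
Q* = √(2DS / H_eff) = √(2·28,400·160 / 11.41398) ≈ 892.31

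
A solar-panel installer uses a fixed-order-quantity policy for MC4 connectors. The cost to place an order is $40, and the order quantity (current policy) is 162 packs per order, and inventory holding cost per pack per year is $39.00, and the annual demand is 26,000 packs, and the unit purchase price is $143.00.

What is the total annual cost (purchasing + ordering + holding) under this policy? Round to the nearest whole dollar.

$3,727,579

Ordering: D/Q × S = 26,000/162 × $40 = $6,419.75
Holding:  Q/2 × H = 162/2 × $39 = $3,159.00
Purchase cost = D·C = 26,000 × 143 = $3,718,000.00
Total = $6,419.75 + $3,159.00 + $3,718,000.00 = $3,727,578.75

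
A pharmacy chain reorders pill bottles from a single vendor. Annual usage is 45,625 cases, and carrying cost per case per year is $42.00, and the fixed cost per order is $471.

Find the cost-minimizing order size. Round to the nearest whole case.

1,012 cases

EOQ = √(2DS/H) = √(2 × 45,625 × 471 / 42)
    = √(1,023,303.57) ≈ 1,011.58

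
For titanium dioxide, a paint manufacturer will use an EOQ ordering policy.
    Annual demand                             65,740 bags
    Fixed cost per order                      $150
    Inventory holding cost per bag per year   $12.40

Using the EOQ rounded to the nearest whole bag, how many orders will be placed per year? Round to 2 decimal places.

Optimal lot size Q* = (2 × 65,740 × $150 / $12.4)^½ ≈ 1,261.14 → Q = 1,261
Orders per year = D/Q = 65,740 / 1,261 = 52.133

52.13 orders per year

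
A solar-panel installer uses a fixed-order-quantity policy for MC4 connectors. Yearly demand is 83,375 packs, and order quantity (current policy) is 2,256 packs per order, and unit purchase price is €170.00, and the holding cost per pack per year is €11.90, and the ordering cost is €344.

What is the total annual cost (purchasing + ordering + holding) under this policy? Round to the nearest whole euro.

€14,199,886

Ordering: D/Q × S = 83,375/2,256 × €344 = €12,713.21
Holding:  Q/2 × H = 2,256/2 × €11.9 = €13,423.20
Purchase cost = D·C = 83,375 × 170 = €14,173,750.00
Total = €12,713.21 + €13,423.20 + €14,173,750.00 = €14,199,886.41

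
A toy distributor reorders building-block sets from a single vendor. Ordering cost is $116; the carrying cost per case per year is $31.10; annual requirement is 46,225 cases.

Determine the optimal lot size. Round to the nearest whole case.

587 cases

EOQ = √(2DS/H) = √(2 × 46,225 × 116 / 31.1)
    = √(344,829.58) ≈ 587.22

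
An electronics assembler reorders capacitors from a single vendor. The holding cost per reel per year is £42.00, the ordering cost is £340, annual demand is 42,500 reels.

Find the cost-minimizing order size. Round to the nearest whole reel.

Q* = √(2·D·S / H) = √(2·42,500·340 / 42) = √688,095.2 ≈ 829.52

830 reels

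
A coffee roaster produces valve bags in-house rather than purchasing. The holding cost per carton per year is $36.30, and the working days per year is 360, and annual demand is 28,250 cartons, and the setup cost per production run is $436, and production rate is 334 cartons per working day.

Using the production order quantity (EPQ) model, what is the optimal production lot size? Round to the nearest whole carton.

942 cartons

d = 28,250/360 = 78.4722 cartons/day;  effective holding cost H(1 − d/p) = 36.3·(1 − 78.4722/334) = 27.77143
Q* = √(2DS / H_eff) = √(2·28,250·436 / 27.77143) ≈ 941.82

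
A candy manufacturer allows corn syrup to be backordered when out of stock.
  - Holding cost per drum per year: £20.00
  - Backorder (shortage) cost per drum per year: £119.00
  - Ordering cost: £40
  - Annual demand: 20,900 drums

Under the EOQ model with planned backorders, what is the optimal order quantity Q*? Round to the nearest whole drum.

Basic EOQ = √(2·20,900·40/20) = 289.137
Backorder adjustment √((H+b)/b) = √((20+119)/119) = 1.0808
Q* = 289.137 × 1.0808 ≈ 312.49

312 drums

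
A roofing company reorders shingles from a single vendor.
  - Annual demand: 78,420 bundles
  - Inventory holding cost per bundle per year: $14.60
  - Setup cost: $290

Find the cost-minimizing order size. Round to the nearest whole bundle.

Q* = √(2·D·S / H) = √(2·78,420·290 / 14.6) = √3,115,315.1 ≈ 1,765.03

1,765 bundles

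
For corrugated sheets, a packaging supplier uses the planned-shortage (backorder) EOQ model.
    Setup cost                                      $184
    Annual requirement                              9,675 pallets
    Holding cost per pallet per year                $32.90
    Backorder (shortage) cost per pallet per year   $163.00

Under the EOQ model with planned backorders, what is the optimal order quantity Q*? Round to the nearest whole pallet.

361 pallets

Basic EOQ = √(2·9,675·184/32.9) = 328.966
Backorder adjustment √((H+b)/b) = √((32.9+163)/163) = 1.0963
Q* = 328.966 × 1.0963 ≈ 360.64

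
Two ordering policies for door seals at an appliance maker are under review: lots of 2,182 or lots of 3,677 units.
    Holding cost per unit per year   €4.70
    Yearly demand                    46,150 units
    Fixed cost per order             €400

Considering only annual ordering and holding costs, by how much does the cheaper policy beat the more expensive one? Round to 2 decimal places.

€73.52

TC(Q) = (D/Q)S + (Q/2)H
TC(2,182) = (46,150/2,182)×400 + (2,182/2)×4.7 = €13,587.83
TC(3,677) = (46,150/3,677)×400 + (3,677/2)×4.7 = €13,661.35
|ΔTC| = |€13,587.83 − €13,661.35| = €73.52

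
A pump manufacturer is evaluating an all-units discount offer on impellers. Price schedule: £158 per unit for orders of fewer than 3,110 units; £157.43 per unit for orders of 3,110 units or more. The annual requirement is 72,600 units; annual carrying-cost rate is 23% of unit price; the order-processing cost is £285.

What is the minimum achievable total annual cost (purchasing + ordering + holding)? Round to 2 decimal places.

H₁ = 23%×£158 = £36.3400;  H₂ = 23%×£157.43 = £36.2089
EOQ₁ = √(2×72,600×285/36.3400) = 1,067.12  (< 3,110, feasible at tier 1)
EOQ₂ = √(2×72,600×285/36.2089) = 1,069.05  (< 3,110 → use Q = 3,110 at tier-2 price)
TC(tier 1 (EOQ₁), Q≈1,067.1) = £11,509,579.14
TC(tier 2, Q≈3,110.0) = £11,492,375.89
Minimum at tier 2: £11,492,375.89

£11,492,375.89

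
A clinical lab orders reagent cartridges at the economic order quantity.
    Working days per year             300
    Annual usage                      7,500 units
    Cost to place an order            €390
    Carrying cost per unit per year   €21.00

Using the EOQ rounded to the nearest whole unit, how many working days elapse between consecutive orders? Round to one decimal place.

21.1 days

Optimal lot size Q* = (2 × 7,500 × €390 / €21)^½ ≈ 527.80 → Q = 528 units
Cycle time = (working days × Q)/D = (300 × 528) / 7,500 = 21.120 days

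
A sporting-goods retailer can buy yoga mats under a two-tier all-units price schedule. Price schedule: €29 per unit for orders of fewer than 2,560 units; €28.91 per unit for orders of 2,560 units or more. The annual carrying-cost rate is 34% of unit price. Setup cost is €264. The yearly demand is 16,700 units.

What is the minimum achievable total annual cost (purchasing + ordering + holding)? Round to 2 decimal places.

€493,624.24

H₁ = 34%×€29 = €9.8600;  H₂ = 34%×€28.91 = €9.8294
EOQ₁ = √(2×16,700×264/9.8600) = 945.66  (< 2,560, feasible at tier 1)
EOQ₂ = √(2×16,700×264/9.8294) = 947.13  (< 2,560 → use Q = 2,560 at tier-2 price)
TC(tier 1 (EOQ₁), Q≈945.7) = €493,624.24
TC(tier 2, Q≈2,560.0) = €497,100.82
Minimum at tier 1 (EOQ₁): €493,624.24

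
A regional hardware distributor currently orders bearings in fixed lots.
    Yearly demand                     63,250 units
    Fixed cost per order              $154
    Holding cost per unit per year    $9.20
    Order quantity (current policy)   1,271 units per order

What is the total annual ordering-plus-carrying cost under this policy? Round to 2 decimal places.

$13,510.25

Annual ordering cost = (D/Q)·S = (63,250/1,271) × 154 = $7,663.65
Annual holding cost  = (Q/2)·H = (1,271/2) × 9.2 = $5,846.60
Total = $7,663.65 + $5,846.60 = $13,510.25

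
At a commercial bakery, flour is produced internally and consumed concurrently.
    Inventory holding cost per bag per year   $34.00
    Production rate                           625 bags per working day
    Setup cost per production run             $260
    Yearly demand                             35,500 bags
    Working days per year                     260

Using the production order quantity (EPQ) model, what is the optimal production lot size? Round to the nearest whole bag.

Daily demand d = 35,500/260 = 136.538; p = 625; 1 − d/p = 0.78154
EPQ = √(2DS / (H(1 − d/p)))
    = √(2 × 35,500 × 260 / (34 × 0.78154)) ≈ 833.49

833 bags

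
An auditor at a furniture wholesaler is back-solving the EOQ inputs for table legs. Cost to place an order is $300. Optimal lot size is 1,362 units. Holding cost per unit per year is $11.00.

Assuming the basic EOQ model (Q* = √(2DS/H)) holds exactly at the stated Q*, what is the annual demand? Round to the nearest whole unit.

From Q* = √(2DS/H) ⇒ Q*² = 2DS/H.
D = Q²H / (2S) = 1,362² × 11 / (2 × 300) = 34,009.14

34,009 units per year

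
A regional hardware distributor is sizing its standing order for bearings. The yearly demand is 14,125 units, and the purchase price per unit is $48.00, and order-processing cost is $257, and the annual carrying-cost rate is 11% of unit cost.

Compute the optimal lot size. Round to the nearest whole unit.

Holding cost per unit per year: H = 11% × $48 = $5.2800
Optimal lot size Q* = (2 × 14,125 × $257 / $5.28)^½ ≈ 1,172.62

1,173 units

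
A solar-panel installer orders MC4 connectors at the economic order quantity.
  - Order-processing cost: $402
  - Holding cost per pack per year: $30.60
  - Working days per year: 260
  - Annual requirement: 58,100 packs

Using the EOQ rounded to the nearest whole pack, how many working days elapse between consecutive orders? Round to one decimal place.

Q* = √(2·D·S / H) = √(2·58,100·402 / 30.6) = √1,526,549.0 ≈ 1,235.54 → Q = 1,236 packs
Days between orders = 260 / (D/Q) = 260 / 47.006 ≈ 5.531

5.5 days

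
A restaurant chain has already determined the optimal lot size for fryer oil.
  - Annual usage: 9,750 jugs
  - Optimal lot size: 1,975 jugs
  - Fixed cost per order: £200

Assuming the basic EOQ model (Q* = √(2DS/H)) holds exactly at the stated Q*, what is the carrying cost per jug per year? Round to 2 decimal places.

Since Q* = (2DS/H)^½, squaring gives Q*²·H = 2DS.
H = 2DS / Q² = 2 × 9,750 × 200 / 1,975² = 0.9998

£1.00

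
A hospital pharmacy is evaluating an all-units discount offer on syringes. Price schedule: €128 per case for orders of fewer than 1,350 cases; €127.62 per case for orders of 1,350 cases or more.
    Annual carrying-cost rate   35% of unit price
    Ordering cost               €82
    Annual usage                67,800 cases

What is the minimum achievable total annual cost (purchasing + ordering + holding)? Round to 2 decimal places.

H₁ = 35%×€128 = €44.8000;  H₂ = 35%×€127.62 = €44.6670
EOQ₁ = √(2×67,800×82/44.8000) = 498.19  (< 1,350, feasible at tier 1)
EOQ₂ = √(2×67,800×82/44.6670) = 498.93  (< 1,350 → use Q = 1,350 at tier-2 price)
TC(tier 1 (EOQ₁), Q≈498.2) = €8,700,719.05
TC(tier 2, Q≈1,350.0) = €8,686,904.45
Minimum at tier 2: €8,686,904.45

€8,686,904.45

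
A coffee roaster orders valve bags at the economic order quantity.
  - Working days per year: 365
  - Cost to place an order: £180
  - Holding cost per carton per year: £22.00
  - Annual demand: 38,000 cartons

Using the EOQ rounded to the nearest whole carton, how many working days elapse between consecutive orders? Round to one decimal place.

Q* = √(2·D·S / H) = √(2·38,000·180 / 22) = √621,818.2 ≈ 788.55 → Q = 789 cartons
Cycle time = (working days × Q)/D = (365 × 789) / 38,000 = 7.579 days

7.6 days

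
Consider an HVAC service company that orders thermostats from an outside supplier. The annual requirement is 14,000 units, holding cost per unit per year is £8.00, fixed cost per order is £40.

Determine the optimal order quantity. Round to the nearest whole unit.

374 units

Optimal lot size Q* = (2 × 14,000 × £40 / £8)^½ ≈ 374.17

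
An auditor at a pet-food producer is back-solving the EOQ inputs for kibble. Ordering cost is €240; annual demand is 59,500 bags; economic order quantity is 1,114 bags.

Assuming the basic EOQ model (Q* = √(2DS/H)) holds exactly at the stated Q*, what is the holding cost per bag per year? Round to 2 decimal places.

Since Q* = (2DS/H)^½, squaring gives Q*²·H = 2DS.
H = 2DS / Q² = 2 × 59,500 × 240 / 1,114² = 23.0138

€23.01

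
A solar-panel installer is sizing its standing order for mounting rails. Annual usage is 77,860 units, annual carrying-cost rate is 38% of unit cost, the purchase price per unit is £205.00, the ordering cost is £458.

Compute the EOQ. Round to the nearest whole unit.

Carrying cost H = £205 × 38% = £77.9000/unit/yr
Optimal lot size Q* = (2 × 77,860 × £458 / £77.9)^½ ≈ 956.83

957 units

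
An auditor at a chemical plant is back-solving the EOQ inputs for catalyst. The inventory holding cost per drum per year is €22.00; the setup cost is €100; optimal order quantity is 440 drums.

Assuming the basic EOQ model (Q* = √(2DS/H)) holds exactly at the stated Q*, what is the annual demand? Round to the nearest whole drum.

EOQ relation: Q² = 2DS/H, so rearrange for the unknown.
D = Q²H / (2S) = 440² × 22 / (2 × 100) = 21,296.00

21,296 drums per year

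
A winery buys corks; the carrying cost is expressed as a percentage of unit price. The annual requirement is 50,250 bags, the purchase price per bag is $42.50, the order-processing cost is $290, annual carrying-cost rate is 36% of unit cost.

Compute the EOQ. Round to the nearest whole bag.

Carrying cost H = $42.5 × 36% = $15.3000/bag/yr
EOQ = √(2DS/H) = √(2 × 50,250 × 290 / 15.3)
    = √(1,904,901.96) ≈ 1,380.18

1,380 bags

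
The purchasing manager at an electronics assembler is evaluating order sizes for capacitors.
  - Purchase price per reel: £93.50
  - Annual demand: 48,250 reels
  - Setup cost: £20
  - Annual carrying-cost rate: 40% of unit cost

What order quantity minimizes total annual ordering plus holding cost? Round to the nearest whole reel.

H = i·C = 0.4 × £93.5 = £37.4000 per reel-year
EOQ = √(2DS/H) = √(2 × 48,250 × 20 / 37.4)
    = √(51,604.28) ≈ 227.17

227 reels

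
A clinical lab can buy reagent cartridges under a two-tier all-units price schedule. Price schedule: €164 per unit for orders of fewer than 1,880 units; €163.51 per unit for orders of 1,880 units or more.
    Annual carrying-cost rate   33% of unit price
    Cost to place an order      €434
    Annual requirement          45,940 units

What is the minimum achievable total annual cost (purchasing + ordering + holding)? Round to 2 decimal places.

H₁ = 33%×€164 = €54.1200;  H₂ = 33%×€163.51 = €53.9583
EOQ₁ = √(2×45,940×434/54.1200) = 858.37  (< 1,880, feasible at tier 1)
EOQ₂ = √(2×45,940×434/53.9583) = 859.66  (< 1,880 → use Q = 1,880 at tier-2 price)
TC(tier 1 (EOQ₁), Q≈858.4) = €7,580,615.19
TC(tier 2, Q≈1,880.0) = €7,572,975.50
Minimum at tier 2: €7,572,975.50

€7,572,975.50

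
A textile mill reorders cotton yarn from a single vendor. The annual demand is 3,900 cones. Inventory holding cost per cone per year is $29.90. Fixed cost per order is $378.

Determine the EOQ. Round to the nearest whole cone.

Optimal lot size Q* = (2 × 3,900 × $378 / $29.9)^½ ≈ 314.02

314 cones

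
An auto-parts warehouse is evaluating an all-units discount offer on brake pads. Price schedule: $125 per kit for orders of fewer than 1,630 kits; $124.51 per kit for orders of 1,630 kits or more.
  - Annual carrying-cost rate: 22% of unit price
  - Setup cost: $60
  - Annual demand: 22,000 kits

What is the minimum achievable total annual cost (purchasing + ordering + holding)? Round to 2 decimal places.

$2,758,520.56

H₁ = 22%×$125 = $27.5000;  H₂ = 22%×$124.51 = $27.3922
EOQ₁ = √(2×22,000×60/27.5000) = 309.84  (< 1,630, feasible at tier 1)
EOQ₂ = √(2×22,000×60/27.3922) = 310.45  (< 1,630 → use Q = 1,630 at tier-2 price)
TC(tier 1 (EOQ₁), Q≈309.8) = $2,758,520.56
TC(tier 2, Q≈1,630.0) = $2,762,354.46
Minimum at tier 1 (EOQ₁): $2,758,520.56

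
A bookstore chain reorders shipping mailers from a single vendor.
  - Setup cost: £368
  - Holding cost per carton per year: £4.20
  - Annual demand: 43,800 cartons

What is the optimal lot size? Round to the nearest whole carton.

2,770 cartons

EOQ = √(2DS/H) = √(2 × 43,800 × 368 / 4.2)
    = √(7,675,428.57) ≈ 2,770.46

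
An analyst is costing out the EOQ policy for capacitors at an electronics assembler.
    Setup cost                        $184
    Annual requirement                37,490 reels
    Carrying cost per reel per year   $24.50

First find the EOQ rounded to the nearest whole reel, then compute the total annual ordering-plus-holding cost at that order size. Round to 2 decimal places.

$18,385.05

Optimal lot size Q* = (2 × 37,490 × $184 / $24.5)^½ ≈ 750.41 → Q = 750 reels
Annual ordering cost = (D/Q)·S = (37,490/750) × 184 = $9,197.55
Annual holding cost  = (Q/2)·H = (750/2) × 24.5 = $9,187.50
Total = $9,197.55 + $9,187.50 = $18,385.05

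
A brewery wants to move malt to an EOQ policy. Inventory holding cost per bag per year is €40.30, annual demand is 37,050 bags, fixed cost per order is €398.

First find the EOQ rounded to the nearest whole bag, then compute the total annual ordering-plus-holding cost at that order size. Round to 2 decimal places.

Optimal lot size Q* = (2 × 37,050 × €398 / €40.3)^½ ≈ 855.46 → Q = 855 bags
Orders/yr = 37,050/855 = 43.333; ordering cost = 43.333 × €398 = €17,246.67
Average inventory = 855/2 = 427.5; holding cost = 427.5 × €40.3 = €17,228.25
Total = €17,246.67 + €17,228.25 = €34,474.92

€34,474.92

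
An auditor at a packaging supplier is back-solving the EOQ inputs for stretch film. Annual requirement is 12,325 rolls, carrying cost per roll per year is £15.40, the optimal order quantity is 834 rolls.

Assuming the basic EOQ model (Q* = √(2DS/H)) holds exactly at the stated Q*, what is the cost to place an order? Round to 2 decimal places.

From Q* = √(2DS/H) ⇒ Q*² = 2DS/H.
S = Q²H / (2D) = 834² × 15.4 / (2 × 12,325) = 434.5461

£434.55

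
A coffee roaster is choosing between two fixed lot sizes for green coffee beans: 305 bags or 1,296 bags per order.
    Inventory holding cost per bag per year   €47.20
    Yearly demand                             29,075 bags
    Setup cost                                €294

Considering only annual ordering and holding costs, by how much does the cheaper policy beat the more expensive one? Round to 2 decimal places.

For each Q, cost = (D/Q)·S + (Q/2)·H.
TC(305) = (29,075/305)×294 + (305/2)×47.2 = €35,224.39
TC(1,296) = (29,075/1,296)×294 + (1,296/2)×47.2 = €37,181.32
Lots of 305 are cheaper by €1,956.92.

€1,956.92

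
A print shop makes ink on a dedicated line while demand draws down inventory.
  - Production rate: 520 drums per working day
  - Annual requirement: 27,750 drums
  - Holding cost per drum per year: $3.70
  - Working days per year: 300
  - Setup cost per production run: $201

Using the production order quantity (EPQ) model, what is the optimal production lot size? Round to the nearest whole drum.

d = 27,750/300 = 92.5000 drums/day;  effective holding cost H(1 − d/p) = 3.7·(1 − 92.5000/520) = 3.04183
Q* = √(2DS / H_eff) = √(2·27,750·201 / 3.04183) ≈ 1,915.04

1,915 drums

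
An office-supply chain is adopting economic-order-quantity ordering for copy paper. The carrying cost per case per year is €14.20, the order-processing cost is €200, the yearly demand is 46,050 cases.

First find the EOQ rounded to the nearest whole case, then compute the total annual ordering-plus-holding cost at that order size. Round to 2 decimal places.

€16,172.94

2DS/H = 2·46,050·200/14.2 = 1,297,183.10
EOQ = √1,297,183.10 ≈ 1,138.94 → Q = 1,139 cases
Annual ordering cost = (D/Q)·S = (46,050/1,139) × 200 = €8,086.04
Annual holding cost  = (Q/2)·H = (1,139/2) × 14.2 = €8,086.90
Total = €8,086.04 + €8,086.90 = €16,172.94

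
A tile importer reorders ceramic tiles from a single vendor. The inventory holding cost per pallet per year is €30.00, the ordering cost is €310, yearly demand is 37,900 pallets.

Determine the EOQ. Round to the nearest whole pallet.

2DS/H = 2·37,900·310/30 = 783,266.67
EOQ = √783,266.67 ≈ 885.02

885 pallets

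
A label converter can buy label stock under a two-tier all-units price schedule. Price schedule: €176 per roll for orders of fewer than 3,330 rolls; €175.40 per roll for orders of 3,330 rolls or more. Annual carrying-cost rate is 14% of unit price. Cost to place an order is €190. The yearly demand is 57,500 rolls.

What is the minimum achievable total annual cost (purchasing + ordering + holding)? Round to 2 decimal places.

H₁ = 14%×€176 = €24.6400;  H₂ = 14%×€175.40 = €24.5560
EOQ₁ = √(2×57,500×190/24.6400) = 941.68  (< 3,330, feasible at tier 1)
EOQ₂ = √(2×57,500×190/24.5560) = 943.29  (< 3,330 → use Q = 3,330 at tier-2 price)
TC(tier 1 (EOQ₁), Q≈941.7) = €10,143,203.10
TC(tier 2, Q≈3,330.0) = €10,129,666.52
Minimum at tier 2: €10,129,666.52

€10,129,666.52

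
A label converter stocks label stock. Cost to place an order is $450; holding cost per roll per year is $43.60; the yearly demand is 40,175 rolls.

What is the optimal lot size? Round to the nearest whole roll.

Q* = √(2·D·S / H) = √(2·40,175·450 / 43.6) = √829,300.5 ≈ 910.66

911 rolls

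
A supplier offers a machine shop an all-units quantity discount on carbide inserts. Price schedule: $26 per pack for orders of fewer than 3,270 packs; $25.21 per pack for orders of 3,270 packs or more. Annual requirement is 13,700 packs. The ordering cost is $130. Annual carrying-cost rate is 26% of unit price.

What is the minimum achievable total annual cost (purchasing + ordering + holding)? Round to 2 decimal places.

H₁ = 26%×$26 = $6.7600;  H₂ = 26%×$25.21 = $6.5546
EOQ₁ = √(2×13,700×130/6.7600) = 725.89  (< 3,270, feasible at tier 1)
EOQ₂ = √(2×13,700×130/6.5546) = 737.18  (< 3,270 → use Q = 3,270 at tier-2 price)
TC(tier 1 (EOQ₁), Q≈725.9) = $361,107.05
TC(tier 2, Q≈3,270.0) = $356,638.42
Minimum at tier 2: $356,638.42

$356,638.42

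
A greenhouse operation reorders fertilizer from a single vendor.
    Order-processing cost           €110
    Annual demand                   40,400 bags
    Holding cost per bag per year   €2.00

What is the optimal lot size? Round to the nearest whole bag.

EOQ = √(2DS/H) = √(2 × 40,400 × 110 / 2)
    = √(4,444,000.00) ≈ 2,108.08

2,108 bags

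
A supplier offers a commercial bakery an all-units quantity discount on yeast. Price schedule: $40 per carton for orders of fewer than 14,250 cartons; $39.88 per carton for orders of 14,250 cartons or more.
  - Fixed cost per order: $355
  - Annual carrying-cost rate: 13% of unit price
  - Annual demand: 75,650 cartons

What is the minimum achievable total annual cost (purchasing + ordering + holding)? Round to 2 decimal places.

$3,042,712.26

H₁ = 13%×$40 = $5.2000;  H₂ = 13%×$39.88 = $5.1844
EOQ₁ = √(2×75,650×355/5.2000) = 3,213.90  (< 14,250, feasible at tier 1)
EOQ₂ = √(2×75,650×355/5.1844) = 3,218.73  (< 14,250 → use Q = 14,250 at tier-2 price)
TC(tier 1 (EOQ₁), Q≈3,213.9) = $3,042,712.26
TC(tier 2, Q≈14,250.0) = $3,055,745.46
Minimum at tier 1 (EOQ₁): $3,042,712.26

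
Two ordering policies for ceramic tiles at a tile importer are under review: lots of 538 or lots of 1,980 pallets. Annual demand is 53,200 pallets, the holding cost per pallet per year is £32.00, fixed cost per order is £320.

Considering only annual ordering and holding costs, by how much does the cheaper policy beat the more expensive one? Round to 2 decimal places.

£26.86

For each Q, cost = (D/Q)·S + (Q/2)·H.
TC(538) = (53,200/538)×320 + (538/2)×32 = £40,251.12
TC(1,980) = (53,200/1,980)×320 + (1,980/2)×32 = £40,277.98
|ΔTC| = |£40,251.12 − £40,277.98| = £26.86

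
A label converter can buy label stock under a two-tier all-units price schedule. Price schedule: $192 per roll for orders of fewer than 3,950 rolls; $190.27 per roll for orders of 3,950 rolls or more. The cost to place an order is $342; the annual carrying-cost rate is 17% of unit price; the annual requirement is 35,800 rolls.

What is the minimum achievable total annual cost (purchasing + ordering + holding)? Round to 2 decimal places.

$6,878,648.80

H₁ = 17%×$192 = $32.6400;  H₂ = 17%×$190.27 = $32.3459
EOQ₁ = √(2×35,800×342/32.6400) = 866.15  (< 3,950, feasible at tier 1)
EOQ₂ = √(2×35,800×342/32.3459) = 870.08  (< 3,950 → use Q = 3,950 at tier-2 price)
TC(tier 1 (EOQ₁), Q≈866.2) = $6,901,871.23
TC(tier 2, Q≈3,950.0) = $6,878,648.80
Minimum at tier 2: $6,878,648.80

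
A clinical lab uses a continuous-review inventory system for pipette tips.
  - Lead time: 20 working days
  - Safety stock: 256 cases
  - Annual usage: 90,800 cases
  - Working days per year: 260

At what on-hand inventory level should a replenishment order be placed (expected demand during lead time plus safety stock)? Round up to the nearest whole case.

7,241 cases

Daily demand d = 90,800 / 260 = 349.231 cases/day
Demand during lead time = 349.231 × 20 = 6,984.62
Reorder point = 6,984.62 + 256 = 7,240.62 → round up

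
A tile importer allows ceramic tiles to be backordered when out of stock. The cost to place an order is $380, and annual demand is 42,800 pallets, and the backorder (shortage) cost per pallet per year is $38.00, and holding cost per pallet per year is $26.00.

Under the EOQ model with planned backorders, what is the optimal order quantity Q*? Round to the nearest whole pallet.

1,452 pallets

Basic EOQ = √(2·42,800·380/26) = 1,118.515
Backorder adjustment √((H+b)/b) = √((26+38)/38) = 1.2978
Q* = 1,118.515 × 1.2978 ≈ 1,451.58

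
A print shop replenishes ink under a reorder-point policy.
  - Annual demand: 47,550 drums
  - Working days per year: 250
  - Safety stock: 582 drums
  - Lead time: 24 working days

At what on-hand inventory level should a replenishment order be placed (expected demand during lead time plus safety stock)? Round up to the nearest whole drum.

5,147 drums

Daily demand d = 47,550 / 250 = 190.200 drums/day
Demand during lead time = 190.200 × 24 = 4,564.80
Reorder point = 4,564.80 + 582 = 5,146.80 → round up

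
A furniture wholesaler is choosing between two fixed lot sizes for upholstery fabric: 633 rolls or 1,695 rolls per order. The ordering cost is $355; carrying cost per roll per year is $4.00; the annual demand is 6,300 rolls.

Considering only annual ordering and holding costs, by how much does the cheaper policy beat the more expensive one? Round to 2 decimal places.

TC(Q) = (D/Q)S + (Q/2)H
TC(633) = (6,300/633)×355 + (633/2)×4 = $4,799.18
TC(1,695) = (6,300/1,695)×355 + (1,695/2)×4 = $4,709.47
Lots of 1,695 are cheaper by $89.71.

$89.71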